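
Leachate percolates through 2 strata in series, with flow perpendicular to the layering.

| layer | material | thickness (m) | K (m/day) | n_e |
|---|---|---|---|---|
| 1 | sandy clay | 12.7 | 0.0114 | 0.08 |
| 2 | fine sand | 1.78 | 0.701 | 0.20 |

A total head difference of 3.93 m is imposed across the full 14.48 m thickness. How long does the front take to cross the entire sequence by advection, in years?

With flow normal to the layers, continuity requires the same specific discharge q through every layer.
Σ(b_i/K_i) = 12.7/0.0114 + 1.78/0.701 = 1117 d.
q = Δh / Σ(b_i/K_i) = 3.93 / 1117 = 0.003520 m/day.
In each layer the seepage velocity is v_i = q/n_i, so the layer transit time is t_i = b_i·n_i / q:
  layer 1 (sandy clay): t_1 = 12.7 × 0.08 / 0.003520 = 288.7 d
  layer 2 (fine sand): t_2 = 1.78 × 0.20 / 0.003520 = 101.1 d
Total t = Σ t_i = 389.8 days = 1.067 years.

1.07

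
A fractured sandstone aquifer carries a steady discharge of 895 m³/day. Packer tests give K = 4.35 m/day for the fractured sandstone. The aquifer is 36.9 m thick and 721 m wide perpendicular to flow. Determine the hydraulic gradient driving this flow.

Cross-sectional area A = 721 × 36.9 = 26605 m².
From Q = K·A·i, i = Q / (K·A) = 895 / (4.350 × 26605) = 0.007733.

0.00773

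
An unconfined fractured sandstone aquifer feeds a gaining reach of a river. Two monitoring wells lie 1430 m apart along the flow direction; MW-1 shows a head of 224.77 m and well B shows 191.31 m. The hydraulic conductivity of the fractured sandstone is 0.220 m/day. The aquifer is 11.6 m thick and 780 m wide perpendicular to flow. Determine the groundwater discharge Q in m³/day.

46.6

Cross-sectional area A = 780 × 11.6 = 9048 m².
Hydraulic gradient i = (224.77 − 191.31) / 1430 = 33.46 / 1430 = 0.02340.
Darcy's law: Q = K · A · i = 0.2200 × 9048 × 0.02340 = 46.58 m³/day.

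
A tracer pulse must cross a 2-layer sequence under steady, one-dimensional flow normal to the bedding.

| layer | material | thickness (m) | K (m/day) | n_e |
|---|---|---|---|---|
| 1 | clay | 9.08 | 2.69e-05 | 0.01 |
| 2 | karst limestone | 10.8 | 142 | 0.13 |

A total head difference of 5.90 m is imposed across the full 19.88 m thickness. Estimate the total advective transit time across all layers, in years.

234

With flow normal to the layers, continuity requires the same specific discharge q through every layer.
Σ(b_i/K_i) = 9.08/2.69e-05 + 10.8/142 = 3.375e+05 d.
q = Δh / Σ(b_i/K_i) = 5.90 / 3.375e+05 = 1.748e-05 m/day.
In each layer the seepage velocity is v_i = q/n_i, so the layer transit time is t_i = b_i·n_i / q:
  layer 1 (clay): t_1 = 9.08 × 0.01 / 1.748e-05 = 5195 d
  layer 2 (karst limestone): t_2 = 10.8 × 0.13 / 1.748e-05 = 80325 d
Total t = Σ t_i = 85519 days = 234.1 years.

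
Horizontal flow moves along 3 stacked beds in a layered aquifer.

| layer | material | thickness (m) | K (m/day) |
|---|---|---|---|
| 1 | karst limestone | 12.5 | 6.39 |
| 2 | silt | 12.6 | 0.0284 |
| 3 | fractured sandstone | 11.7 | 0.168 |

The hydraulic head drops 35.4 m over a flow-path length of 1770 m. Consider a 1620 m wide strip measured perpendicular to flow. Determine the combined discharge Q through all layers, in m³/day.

Flow is parallel to layering, so each bed carries its own Darcy discharge and the transmissivities add.
Σ(K_i·b_i) = 6.39×12.5 + 0.0284×12.6 + 0.168×11.7 = 82.20 m²/day.
Hydraulic gradient i = Δh / L = 35.4 / 1770 = 0.02000.
Q = Σ(K_i·b_i) · W · i = 82.20 × 1620 × 0.02000 = 2663 m³/day.

2660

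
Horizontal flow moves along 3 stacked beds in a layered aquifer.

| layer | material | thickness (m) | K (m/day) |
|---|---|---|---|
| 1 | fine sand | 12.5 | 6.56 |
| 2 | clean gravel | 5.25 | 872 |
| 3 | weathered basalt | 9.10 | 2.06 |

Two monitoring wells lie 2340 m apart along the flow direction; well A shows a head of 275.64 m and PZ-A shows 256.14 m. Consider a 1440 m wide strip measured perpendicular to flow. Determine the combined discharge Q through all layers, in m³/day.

56100

Flow is parallel to layering, so each bed carries its own Darcy discharge and the transmissivities add.
Σ(K_i·b_i) = 6.56×12.5 + 872×5.25 + 2.06×9.10 = 4679 m²/day.
Hydraulic gradient i = (275.64 − 256.14) / 2340 = 19.5 / 2340 = 0.008333.
Q = Σ(K_i·b_i) · W · i = 4679 × 1440 × 0.008333 = 56145 m³/day.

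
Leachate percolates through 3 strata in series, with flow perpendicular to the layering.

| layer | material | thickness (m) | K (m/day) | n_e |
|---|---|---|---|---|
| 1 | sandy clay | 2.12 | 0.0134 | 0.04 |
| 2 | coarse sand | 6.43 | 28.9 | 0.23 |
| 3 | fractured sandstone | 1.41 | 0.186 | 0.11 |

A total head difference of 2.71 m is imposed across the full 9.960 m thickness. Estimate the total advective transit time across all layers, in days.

105

With flow normal to the layers, continuity requires the same specific discharge q through every layer.
Σ(b_i/K_i) = 2.12/0.0134 + 6.43/28.9 + 1.41/0.186 = 166.0 d.
q = Δh / Σ(b_i/K_i) = 2.71 / 166.0 = 0.01632 m/day.
In each layer the seepage velocity is v_i = q/n_i, so the layer transit time is t_i = b_i·n_i / q:
  layer 1 (sandy clay): t_1 = 2.12 × 0.04 / 0.01632 = 5.195 d
  layer 2 (coarse sand): t_2 = 6.43 × 0.23 / 0.01632 = 90.60 d
  layer 3 (fractured sandstone): t_3 = 1.41 × 0.11 / 0.01632 = 9.501 d
Total t = Σ t_i = 105.3 days.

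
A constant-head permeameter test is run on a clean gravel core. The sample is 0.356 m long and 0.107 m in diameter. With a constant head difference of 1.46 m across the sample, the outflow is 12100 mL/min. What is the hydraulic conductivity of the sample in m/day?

472

Cross-sectional area A = π·(d/2)² = π × (0.107/2)² = 0.008992 m².
Convert discharge: 12100 mL/min = 0.0002017 m³/s.
Darcy's law rearranged: K = Q·L / (A·Δh) = 0.0002017 × 0.356 / (0.008992 × 1.46) = 0.005469 m/s = 472.5 m/day.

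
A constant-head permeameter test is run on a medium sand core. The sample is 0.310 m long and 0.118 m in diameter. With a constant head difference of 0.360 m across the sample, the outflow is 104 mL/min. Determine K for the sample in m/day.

11.8

Cross-sectional area A = π·(d/2)² = π × (0.118/2)² = 0.01094 m².
Convert discharge: 104 mL/min = 1.733e-06 m³/s.
Darcy's law rearranged: K = Q·L / (A·Δh) = 1.733e-06 × 0.310 / (0.01094 × 0.360) = 0.0001365 m/s = 11.79 m/day.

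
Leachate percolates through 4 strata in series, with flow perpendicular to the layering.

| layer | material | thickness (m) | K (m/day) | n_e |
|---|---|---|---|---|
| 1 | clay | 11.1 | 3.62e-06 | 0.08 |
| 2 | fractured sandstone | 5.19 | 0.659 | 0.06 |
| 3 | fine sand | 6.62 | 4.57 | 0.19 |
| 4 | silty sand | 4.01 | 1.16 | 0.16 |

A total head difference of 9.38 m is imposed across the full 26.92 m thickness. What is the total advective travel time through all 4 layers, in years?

With flow normal to the layers, continuity requires the same specific discharge q through every layer.
Σ(b_i/K_i) = 11.1/3.62e-06 + 5.19/0.659 + 6.62/4.57 + 4.01/1.16 = 3.066e+06 d.
q = Δh / Σ(b_i/K_i) = 9.38 / 3.066e+06 = 3.059e-06 m/day.
In each layer the seepage velocity is v_i = q/n_i, so the layer transit time is t_i = b_i·n_i / q:
  layer 1 (clay): t_1 = 11.1 × 0.08 / 3.059e-06 = 2.903e+05 d
  layer 2 (fractured sandstone): t_2 = 5.19 × 0.06 / 3.059e-06 = 1.018e+05 d
  layer 3 (fine sand): t_3 = 6.62 × 0.19 / 3.059e-06 = 4.112e+05 d
  layer 4 (silty sand): t_4 = 4.01 × 0.16 / 3.059e-06 = 2.097e+05 d
Total t = Σ t_i = 1.013e+06 days = 2773 years.

2770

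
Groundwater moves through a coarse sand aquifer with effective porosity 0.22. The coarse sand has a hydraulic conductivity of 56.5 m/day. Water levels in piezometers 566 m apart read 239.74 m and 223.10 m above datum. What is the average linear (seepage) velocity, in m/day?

7.55

Hydraulic gradient i = (239.74 − 223.10) / 566 = 16.64 / 566 = 0.02940.
Darcy flux q = K · i = 56.50 × 0.02940 = 1.661 m/day.
Seepage velocity v = q / n_e = 1.661 / 0.22 = 7.550 m/day.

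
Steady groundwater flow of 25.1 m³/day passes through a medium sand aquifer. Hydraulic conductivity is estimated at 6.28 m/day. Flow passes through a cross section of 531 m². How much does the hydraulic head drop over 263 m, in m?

1.98

From Q = K·A·i, i = Q / (K·A) = 25.1 / (6.280 × 531.0) = 0.007527.
Head loss Δh = i · L = 0.007527 × 263 = 1.980 m.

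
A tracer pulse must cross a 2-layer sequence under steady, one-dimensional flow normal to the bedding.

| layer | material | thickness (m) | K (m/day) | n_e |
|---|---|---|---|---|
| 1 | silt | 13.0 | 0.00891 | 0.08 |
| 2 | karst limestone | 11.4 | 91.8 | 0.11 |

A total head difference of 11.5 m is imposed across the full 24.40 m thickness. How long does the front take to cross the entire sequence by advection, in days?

291

With flow normal to the layers, continuity requires the same specific discharge q through every layer.
Σ(b_i/K_i) = 13.0/0.00891 + 11.4/91.8 = 1459 d.
q = Δh / Σ(b_i/K_i) = 11.5 / 1459 = 0.007881 m/day.
In each layer the seepage velocity is v_i = q/n_i, so the layer transit time is t_i = b_i·n_i / q:
  layer 1 (silt): t_1 = 13.0 × 0.08 / 0.007881 = 132.0 d
  layer 2 (karst limestone): t_2 = 11.4 × 0.11 / 0.007881 = 159.1 d
Total t = Σ t_i = 291.1 days.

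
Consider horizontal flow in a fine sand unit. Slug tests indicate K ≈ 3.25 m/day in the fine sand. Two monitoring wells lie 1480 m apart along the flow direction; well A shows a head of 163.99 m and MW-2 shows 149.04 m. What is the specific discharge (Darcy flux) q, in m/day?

0.0328

Hydraulic gradient i = (163.99 − 149.04) / 1480 = 14.95 / 1480 = 0.01010.
Specific discharge q = K · i = 3.250 × 0.01010 = 0.03283 m/day.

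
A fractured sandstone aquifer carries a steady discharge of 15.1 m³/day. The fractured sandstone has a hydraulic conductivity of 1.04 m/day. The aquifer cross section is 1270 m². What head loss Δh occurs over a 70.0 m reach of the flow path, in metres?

From Q = K·A·i, i = Q / (K·A) = 15.1 / (1.040 × 1270) = 0.01143.
Head loss Δh = i · L = 0.01143 × 70.0 = 0.8003 m.

0.800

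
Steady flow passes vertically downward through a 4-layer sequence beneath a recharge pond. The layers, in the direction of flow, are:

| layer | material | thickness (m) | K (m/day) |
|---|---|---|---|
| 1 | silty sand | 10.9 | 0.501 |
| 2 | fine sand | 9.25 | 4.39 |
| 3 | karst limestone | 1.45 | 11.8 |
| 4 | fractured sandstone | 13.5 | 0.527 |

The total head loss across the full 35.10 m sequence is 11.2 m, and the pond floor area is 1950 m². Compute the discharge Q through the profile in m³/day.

Flow is perpendicular to layering, so the layers act in series and the equivalent K is the thickness-weighted harmonic mean.
Total thickness L = 10.9 + 9.25 + 1.45 + 13.5 = 35.10 m.
Σ(b_i/K_i) = 10.9/0.501 + 9.25/4.39 + 1.45/11.8 + 13.5/0.527 = 49.60 d.
K_eq = L / Σ(b_i/K_i) = 35.10 / 49.60 = 0.7076 m/day.
Q = K_eq · A · (Δh/L) = 0.7076 × 1950 × (11.2/35.10) = 440.3 m³/day.

440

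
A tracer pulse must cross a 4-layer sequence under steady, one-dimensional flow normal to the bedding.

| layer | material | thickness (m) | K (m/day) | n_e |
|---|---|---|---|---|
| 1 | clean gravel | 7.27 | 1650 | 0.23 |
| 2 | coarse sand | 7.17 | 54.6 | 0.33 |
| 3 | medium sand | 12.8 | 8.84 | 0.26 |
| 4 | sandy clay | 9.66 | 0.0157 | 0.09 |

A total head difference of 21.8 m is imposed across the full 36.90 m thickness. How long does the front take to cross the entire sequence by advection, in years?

With flow normal to the layers, continuity requires the same specific discharge q through every layer.
Σ(b_i/K_i) = 7.27/1650 + 7.17/54.6 + 12.8/8.84 + 9.66/0.0157 = 616.9 d.
q = Δh / Σ(b_i/K_i) = 21.8 / 616.9 = 0.03534 m/day.
In each layer the seepage velocity is v_i = q/n_i, so the layer transit time is t_i = b_i·n_i / q:
  layer 1 (clean gravel): t_1 = 7.27 × 0.23 / 0.03534 = 47.32 d
  layer 2 (coarse sand): t_2 = 7.17 × 0.33 / 0.03534 = 66.95 d
  layer 3 (medium sand): t_3 = 12.8 × 0.26 / 0.03534 = 94.17 d
  layer 4 (sandy clay): t_4 = 9.66 × 0.09 / 0.03534 = 24.60 d
Total t = Σ t_i = 233.0 days = 0.6380 years.

0.638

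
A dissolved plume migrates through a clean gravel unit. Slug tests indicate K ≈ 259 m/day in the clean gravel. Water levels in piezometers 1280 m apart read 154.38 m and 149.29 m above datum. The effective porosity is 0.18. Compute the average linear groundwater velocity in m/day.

Hydraulic gradient i = (154.38 − 149.29) / 1280 = 5.09 / 1280 = 0.003977.
Darcy flux q = K · i = 259.0 × 0.003977 = 1.030 m/day.
Seepage velocity v = q / n_e = 1.030 / 0.18 = 5.722 m/day.

5.72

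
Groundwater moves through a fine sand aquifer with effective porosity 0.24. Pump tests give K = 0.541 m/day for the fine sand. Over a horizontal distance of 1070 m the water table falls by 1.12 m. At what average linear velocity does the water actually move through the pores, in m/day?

0.00236

Hydraulic gradient i = Δh / L = 1.12 / 1070 = 0.001047.
Darcy flux q = K · i = 0.5410 × 0.001047 = 0.0005663 m/day.
Seepage velocity v = q / n_e = 0.0005663 / 0.24 = 0.002360 m/day.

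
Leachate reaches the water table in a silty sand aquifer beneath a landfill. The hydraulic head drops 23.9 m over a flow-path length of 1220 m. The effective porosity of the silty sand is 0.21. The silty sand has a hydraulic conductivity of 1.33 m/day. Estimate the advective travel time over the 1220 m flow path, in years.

26.9

Hydraulic gradient i = Δh / L = 23.9 / 1220 = 0.01959.
Darcy flux q = K · i = 1.330 × 0.01959 = 0.02605 m/day.
Seepage velocity v = q / n_e = 0.02605 / 0.21 = 0.1241 m/day.
Travel time t = L / v = 1220 / 0.1241 = 9833 days = 26.92 years.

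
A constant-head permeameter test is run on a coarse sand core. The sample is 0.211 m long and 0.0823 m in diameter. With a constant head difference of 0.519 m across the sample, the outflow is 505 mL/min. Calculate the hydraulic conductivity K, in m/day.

55.6

Cross-sectional area A = π·(d/2)² = π × (0.0823/2)² = 0.005320 m².
Convert discharge: 505 mL/min = 8.417e-06 m³/s.
Darcy's law rearranged: K = Q·L / (A·Δh) = 8.417e-06 × 0.211 / (0.005320 × 0.519) = 0.0006432 m/s = 55.57 m/day.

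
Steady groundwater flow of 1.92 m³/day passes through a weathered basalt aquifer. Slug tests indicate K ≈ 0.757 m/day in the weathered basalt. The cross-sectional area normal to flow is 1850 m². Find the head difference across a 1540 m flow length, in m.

From Q = K·A·i, i = Q / (K·A) = 1.92 / (0.7570 × 1850) = 0.001371.
Head loss Δh = i · L = 0.001371 × 1540 = 2.111 m.

2.11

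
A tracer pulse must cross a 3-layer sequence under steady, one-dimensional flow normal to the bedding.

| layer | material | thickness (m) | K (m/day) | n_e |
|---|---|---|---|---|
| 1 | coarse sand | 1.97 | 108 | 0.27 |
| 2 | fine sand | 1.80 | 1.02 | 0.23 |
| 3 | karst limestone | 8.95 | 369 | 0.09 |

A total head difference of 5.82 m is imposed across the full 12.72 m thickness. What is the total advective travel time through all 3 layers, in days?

With flow normal to the layers, continuity requires the same specific discharge q through every layer.
Σ(b_i/K_i) = 1.97/108 + 1.80/1.02 + 8.95/369 = 1.807 d.
q = Δh / Σ(b_i/K_i) = 5.82 / 1.807 = 3.220 m/day.
In each layer the seepage velocity is v_i = q/n_i, so the layer transit time is t_i = b_i·n_i / q:
  layer 1 (coarse sand): t_1 = 1.97 × 0.27 / 3.220 = 0.1652 d
  layer 2 (fine sand): t_2 = 1.80 × 0.23 / 3.220 = 0.1286 d
  layer 3 (karst limestone): t_3 = 8.95 × 0.09 / 3.220 = 0.2501 d
Total t = Σ t_i = 0.5438 days.

0.544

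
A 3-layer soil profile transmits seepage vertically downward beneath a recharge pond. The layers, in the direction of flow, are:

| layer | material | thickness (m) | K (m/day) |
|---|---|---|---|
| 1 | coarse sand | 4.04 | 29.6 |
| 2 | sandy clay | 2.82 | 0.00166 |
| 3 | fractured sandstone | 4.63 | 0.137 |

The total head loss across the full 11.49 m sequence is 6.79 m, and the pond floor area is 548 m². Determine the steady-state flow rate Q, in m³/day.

Flow is perpendicular to layering, so the layers act in series and the equivalent K is the thickness-weighted harmonic mean.
Total thickness L = 4.04 + 2.82 + 4.63 = 11.49 m.
Σ(b_i/K_i) = 4.04/29.6 + 2.82/0.00166 + 4.63/0.137 = 1733 d.
K_eq = L / Σ(b_i/K_i) = 11.49 / 1733 = 0.006631 m/day.
Q = K_eq · A · (Δh/L) = 0.006631 × 548 × (6.79/11.49) = 2.147 m³/day.

2.15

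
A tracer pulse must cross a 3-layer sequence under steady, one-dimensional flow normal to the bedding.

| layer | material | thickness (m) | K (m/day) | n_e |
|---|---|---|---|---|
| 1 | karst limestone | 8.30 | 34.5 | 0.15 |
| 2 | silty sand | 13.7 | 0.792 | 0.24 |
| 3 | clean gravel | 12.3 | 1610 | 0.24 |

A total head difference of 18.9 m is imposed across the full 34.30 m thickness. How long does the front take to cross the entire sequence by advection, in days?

With flow normal to the layers, continuity requires the same specific discharge q through every layer.
Σ(b_i/K_i) = 8.30/34.5 + 13.7/0.792 + 12.3/1610 = 17.55 d.
q = Δh / Σ(b_i/K_i) = 18.9 / 17.55 = 1.077 m/day.
In each layer the seepage velocity is v_i = q/n_i, so the layer transit time is t_i = b_i·n_i / q:
  layer 1 (karst limestone): t_1 = 8.30 × 0.15 / 1.077 = 1.156 d
  layer 2 (silty sand): t_2 = 13.7 × 0.24 / 1.077 = 3.052 d
  layer 3 (clean gravel): t_3 = 12.3 × 0.24 / 1.077 = 2.741 d
Total t = Σ t_i = 6.949 days.

6.95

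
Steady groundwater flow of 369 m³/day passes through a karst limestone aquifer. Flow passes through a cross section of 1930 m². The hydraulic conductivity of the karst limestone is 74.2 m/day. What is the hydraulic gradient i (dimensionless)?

From Q = K·A·i, i = Q / (K·A) = 369 / (74.20 × 1930) = 0.002577.

0.00258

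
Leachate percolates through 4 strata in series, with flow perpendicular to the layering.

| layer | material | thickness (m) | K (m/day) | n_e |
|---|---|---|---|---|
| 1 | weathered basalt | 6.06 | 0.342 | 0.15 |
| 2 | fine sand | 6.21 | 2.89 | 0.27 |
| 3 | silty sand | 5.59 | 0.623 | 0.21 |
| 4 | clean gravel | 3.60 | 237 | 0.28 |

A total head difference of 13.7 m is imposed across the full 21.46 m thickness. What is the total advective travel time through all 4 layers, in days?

With flow normal to the layers, continuity requires the same specific discharge q through every layer.
Σ(b_i/K_i) = 6.06/0.342 + 6.21/2.89 + 5.59/0.623 + 3.60/237 = 28.86 d.
q = Δh / Σ(b_i/K_i) = 13.7 / 28.86 = 0.4748 m/day.
In each layer the seepage velocity is v_i = q/n_i, so the layer transit time is t_i = b_i·n_i / q:
  layer 1 (weathered basalt): t_1 = 6.06 × 0.15 / 0.4748 = 1.915 d
  layer 2 (fine sand): t_2 = 6.21 × 0.27 / 0.4748 = 3.532 d
  layer 3 (silty sand): t_3 = 5.59 × 0.21 / 0.4748 = 2.473 d
  layer 4 (clean gravel): t_4 = 3.60 × 0.28 / 0.4748 = 2.123 d
Total t = Σ t_i = 10.04 days.

10.0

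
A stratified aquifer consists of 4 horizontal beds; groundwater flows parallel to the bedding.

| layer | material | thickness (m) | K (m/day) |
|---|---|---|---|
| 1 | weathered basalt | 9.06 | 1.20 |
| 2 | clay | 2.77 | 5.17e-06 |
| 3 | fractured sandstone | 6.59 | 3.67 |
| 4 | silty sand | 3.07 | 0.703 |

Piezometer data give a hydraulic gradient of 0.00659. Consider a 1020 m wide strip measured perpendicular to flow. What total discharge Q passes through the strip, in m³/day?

250

Flow is parallel to layering, so each bed carries its own Darcy discharge and the transmissivities add.
Σ(K_i·b_i) = 1.20×9.06 + 5.17e-06×2.77 + 3.67×6.59 + 0.703×3.07 = 37.22 m²/day.
Hydraulic gradient i = 0.00659.
Q = Σ(K_i·b_i) · W · i = 37.22 × 1020 × 0.006590 = 250.2 m³/day.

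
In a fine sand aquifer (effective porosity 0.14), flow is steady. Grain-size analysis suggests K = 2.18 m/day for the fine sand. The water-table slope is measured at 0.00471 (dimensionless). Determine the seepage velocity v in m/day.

Hydraulic gradient i = 0.00471.
Darcy flux q = K · i = 2.180 × 0.004710 = 0.01027 m/day.
Seepage velocity v = q / n_e = 0.01027 / 0.14 = 0.07334 m/day.

0.0733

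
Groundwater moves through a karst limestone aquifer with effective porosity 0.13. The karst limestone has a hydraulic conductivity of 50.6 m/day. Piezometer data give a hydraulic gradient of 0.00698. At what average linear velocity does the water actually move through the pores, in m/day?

2.72

Hydraulic gradient i = 0.00698.
Darcy flux q = K · i = 50.60 × 0.006980 = 0.3532 m/day.
Seepage velocity v = q / n_e = 0.3532 / 0.13 = 2.717 m/day.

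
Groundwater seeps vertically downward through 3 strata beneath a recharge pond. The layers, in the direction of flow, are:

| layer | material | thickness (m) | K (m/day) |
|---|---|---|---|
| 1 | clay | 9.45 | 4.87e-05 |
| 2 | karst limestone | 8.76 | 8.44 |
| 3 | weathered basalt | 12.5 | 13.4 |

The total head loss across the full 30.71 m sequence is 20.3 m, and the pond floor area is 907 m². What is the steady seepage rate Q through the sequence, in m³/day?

0.0949

Flow is perpendicular to layering, so the layers act in series and the equivalent K is the thickness-weighted harmonic mean.
Total thickness L = 9.45 + 8.76 + 12.5 = 30.71 m.
Σ(b_i/K_i) = 9.45/4.87e-05 + 8.76/8.44 + 12.5/13.4 = 1.940e+05 d.
K_eq = L / Σ(b_i/K_i) = 30.71 / 1.940e+05 = 0.0001583 m/day.
Q = K_eq · A · (Δh/L) = 0.0001583 × 907 × (20.3/30.71) = 0.09488 m³/day.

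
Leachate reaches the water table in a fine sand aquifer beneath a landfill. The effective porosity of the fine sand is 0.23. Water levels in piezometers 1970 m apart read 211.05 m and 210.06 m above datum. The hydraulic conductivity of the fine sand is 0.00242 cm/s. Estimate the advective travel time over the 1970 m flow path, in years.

1180

Convert K: 0.00242 cm/s × 864 = 2.091 m/day.
Hydraulic gradient i = (211.05 − 210.06) / 1970 = 0.99 / 1970 = 0.0005025.
Darcy flux q = K · i = 2.091 × 0.0005025 = 0.001051 m/day.
Seepage velocity v = q / n_e = 0.001051 / 0.23 = 0.004568 m/day.
Travel time t = L / v = 1970 / 0.004568 = 4.312e+05 days = 1181 years.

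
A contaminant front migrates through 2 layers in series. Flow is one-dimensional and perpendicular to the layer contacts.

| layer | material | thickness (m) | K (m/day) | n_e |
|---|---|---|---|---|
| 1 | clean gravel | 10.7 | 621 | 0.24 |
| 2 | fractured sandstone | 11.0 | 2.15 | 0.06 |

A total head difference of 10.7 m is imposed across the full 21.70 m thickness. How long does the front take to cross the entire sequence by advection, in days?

1.55

With flow normal to the layers, continuity requires the same specific discharge q through every layer.
Σ(b_i/K_i) = 10.7/621 + 11.0/2.15 = 5.134 d.
q = Δh / Σ(b_i/K_i) = 10.7 / 5.134 = 2.084 m/day.
In each layer the seepage velocity is v_i = q/n_i, so the layer transit time is t_i = b_i·n_i / q:
  layer 1 (clean gravel): t_1 = 10.7 × 0.24 / 2.084 = 1.232 d
  layer 2 (fractured sandstone): t_2 = 11.0 × 0.06 / 2.084 = 0.3166 d
Total t = Σ t_i = 1.549 days.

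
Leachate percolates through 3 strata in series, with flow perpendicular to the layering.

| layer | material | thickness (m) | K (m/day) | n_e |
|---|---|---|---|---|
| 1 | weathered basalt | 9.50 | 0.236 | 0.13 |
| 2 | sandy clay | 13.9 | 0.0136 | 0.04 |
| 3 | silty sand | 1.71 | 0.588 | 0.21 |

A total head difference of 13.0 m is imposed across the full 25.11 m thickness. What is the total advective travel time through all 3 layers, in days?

With flow normal to the layers, continuity requires the same specific discharge q through every layer.
Σ(b_i/K_i) = 9.50/0.236 + 13.9/0.0136 + 1.71/0.588 = 1065 d.
q = Δh / Σ(b_i/K_i) = 13.0 / 1065 = 0.01220 m/day.
In each layer the seepage velocity is v_i = q/n_i, so the layer transit time is t_i = b_i·n_i / q:
  layer 1 (weathered basalt): t_1 = 9.50 × 0.13 / 0.01220 = 101.2 d
  layer 2 (sandy clay): t_2 = 13.9 × 0.04 / 0.01220 = 45.56 d
  layer 3 (silty sand): t_3 = 1.71 × 0.21 / 0.01220 = 29.42 d
Total t = Σ t_i = 176.2 days.

176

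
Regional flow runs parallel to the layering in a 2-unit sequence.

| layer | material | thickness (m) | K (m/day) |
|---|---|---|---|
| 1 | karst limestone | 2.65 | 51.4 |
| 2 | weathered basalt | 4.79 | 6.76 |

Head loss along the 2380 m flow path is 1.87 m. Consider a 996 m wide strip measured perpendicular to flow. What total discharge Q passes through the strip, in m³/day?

Flow is parallel to layering, so each bed carries its own Darcy discharge and the transmissivities add.
Σ(K_i·b_i) = 51.4×2.65 + 6.76×4.79 = 168.6 m²/day.
Hydraulic gradient i = Δh / L = 1.87 / 2380 = 0.0007857.
Q = Σ(K_i·b_i) · W · i = 168.6 × 996 × 0.0007857 = 131.9 m³/day.

132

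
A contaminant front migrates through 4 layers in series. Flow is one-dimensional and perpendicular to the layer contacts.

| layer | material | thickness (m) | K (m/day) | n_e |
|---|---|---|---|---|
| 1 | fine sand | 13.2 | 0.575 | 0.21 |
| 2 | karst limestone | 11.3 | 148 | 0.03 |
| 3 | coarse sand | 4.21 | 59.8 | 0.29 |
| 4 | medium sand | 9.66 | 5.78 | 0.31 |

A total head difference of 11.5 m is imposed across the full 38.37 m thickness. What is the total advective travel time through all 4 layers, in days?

15.8

With flow normal to the layers, continuity requires the same specific discharge q through every layer.
Σ(b_i/K_i) = 13.2/0.575 + 11.3/148 + 4.21/59.8 + 9.66/5.78 = 24.77 d.
q = Δh / Σ(b_i/K_i) = 11.5 / 24.77 = 0.4642 m/day.
In each layer the seepage velocity is v_i = q/n_i, so the layer transit time is t_i = b_i·n_i / q:
  layer 1 (fine sand): t_1 = 13.2 × 0.21 / 0.4642 = 5.972 d
  layer 2 (karst limestone): t_2 = 11.3 × 0.03 / 0.4642 = 0.7303 d
  layer 3 (coarse sand): t_3 = 4.21 × 0.29 / 0.4642 = 2.630 d
  layer 4 (medium sand): t_4 = 9.66 × 0.31 / 0.4642 = 6.451 d
Total t = Σ t_i = 15.78 days.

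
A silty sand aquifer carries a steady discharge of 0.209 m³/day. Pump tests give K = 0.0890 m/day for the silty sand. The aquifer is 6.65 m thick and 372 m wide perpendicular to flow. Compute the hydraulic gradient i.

0.000949

Cross-sectional area A = 372 × 6.65 = 2474 m².
From Q = K·A·i, i = Q / (K·A) = 0.209 / (0.08900 × 2474) = 0.0009493.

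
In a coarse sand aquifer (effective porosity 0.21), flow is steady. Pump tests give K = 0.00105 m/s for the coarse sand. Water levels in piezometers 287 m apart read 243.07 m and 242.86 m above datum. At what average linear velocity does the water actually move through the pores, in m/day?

Convert K: 0.00105 m/s × 86400 = 90.72 m/day.
Hydraulic gradient i = (243.07 − 242.86) / 287 = 0.21 / 287 = 0.0007317.
Darcy flux q = K · i = 90.72 × 0.0007317 = 0.06638 m/day.
Seepage velocity v = q / n_e = 0.06638 / 0.21 = 0.3161 m/day.

0.316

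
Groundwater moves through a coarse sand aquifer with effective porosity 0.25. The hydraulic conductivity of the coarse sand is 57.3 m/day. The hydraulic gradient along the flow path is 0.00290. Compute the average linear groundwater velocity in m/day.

Hydraulic gradient i = 0.00290.
Darcy flux q = K · i = 57.30 × 0.002900 = 0.1662 m/day.
Seepage velocity v = q / n_e = 0.1662 / 0.25 = 0.6647 m/day.

0.665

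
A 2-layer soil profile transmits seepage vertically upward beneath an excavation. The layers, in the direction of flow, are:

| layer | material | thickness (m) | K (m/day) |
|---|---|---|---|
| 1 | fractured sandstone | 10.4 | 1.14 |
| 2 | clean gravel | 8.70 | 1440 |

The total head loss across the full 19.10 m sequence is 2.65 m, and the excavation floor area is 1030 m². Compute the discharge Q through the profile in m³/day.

299

Flow is perpendicular to layering, so the layers act in series and the equivalent K is the thickness-weighted harmonic mean.
Total thickness L = 10.4 + 8.70 = 19.10 m.
Σ(b_i/K_i) = 10.4/1.14 + 8.70/1440 = 9.129 d.
K_eq = L / Σ(b_i/K_i) = 19.10 / 9.129 = 2.092 m/day.
Q = K_eq · A · (Δh/L) = 2.092 × 1030 × (2.65/19.10) = 299.0 m³/day.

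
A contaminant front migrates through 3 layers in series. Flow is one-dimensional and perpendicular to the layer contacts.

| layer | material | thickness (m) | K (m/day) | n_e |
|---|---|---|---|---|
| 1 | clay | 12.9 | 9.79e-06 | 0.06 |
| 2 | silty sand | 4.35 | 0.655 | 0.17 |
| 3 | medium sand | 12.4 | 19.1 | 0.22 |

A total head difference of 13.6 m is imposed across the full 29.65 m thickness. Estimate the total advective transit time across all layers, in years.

1130

With flow normal to the layers, continuity requires the same specific discharge q through every layer.
Σ(b_i/K_i) = 12.9/9.79e-06 + 4.35/0.655 + 12.4/19.1 = 1.318e+06 d.
q = Δh / Σ(b_i/K_i) = 13.6 / 1.318e+06 = 1.032e-05 m/day.
In each layer the seepage velocity is v_i = q/n_i, so the layer transit time is t_i = b_i·n_i / q:
  layer 1 (clay): t_1 = 12.9 × 0.06 / 1.032e-05 = 74991 d
  layer 2 (silty sand): t_2 = 4.35 × 0.17 / 1.032e-05 = 71649 d
  layer 3 (medium sand): t_3 = 12.4 × 0.22 / 1.032e-05 = 2.643e+05 d
Total t = Σ t_i = 4.110e+05 days = 1125 years.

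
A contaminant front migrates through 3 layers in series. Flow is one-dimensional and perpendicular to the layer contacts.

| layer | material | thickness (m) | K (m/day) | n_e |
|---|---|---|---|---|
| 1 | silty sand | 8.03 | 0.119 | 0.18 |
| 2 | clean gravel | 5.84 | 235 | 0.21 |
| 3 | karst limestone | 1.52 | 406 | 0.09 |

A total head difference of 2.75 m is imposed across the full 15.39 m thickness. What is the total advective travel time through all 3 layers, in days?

68.9

With flow normal to the layers, continuity requires the same specific discharge q through every layer.
Σ(b_i/K_i) = 8.03/0.119 + 5.84/235 + 1.52/406 = 67.51 d.
q = Δh / Σ(b_i/K_i) = 2.75 / 67.51 = 0.04074 m/day.
In each layer the seepage velocity is v_i = q/n_i, so the layer transit time is t_i = b_i·n_i / q:
  layer 1 (silty sand): t_1 = 8.03 × 0.18 / 0.04074 = 35.48 d
  layer 2 (clean gravel): t_2 = 5.84 × 0.21 / 0.04074 = 30.11 d
  layer 3 (karst limestone): t_3 = 1.52 × 0.09 / 0.04074 = 3.358 d
Total t = Σ t_i = 68.95 days.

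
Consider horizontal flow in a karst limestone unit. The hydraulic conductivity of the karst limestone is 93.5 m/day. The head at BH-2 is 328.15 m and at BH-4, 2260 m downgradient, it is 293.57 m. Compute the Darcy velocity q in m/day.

1.43

Hydraulic gradient i = (328.15 − 293.57) / 2260 = 34.58 / 2260 = 0.01530.
Specific discharge q = K · i = 93.50 × 0.01530 = 1.431 m/day.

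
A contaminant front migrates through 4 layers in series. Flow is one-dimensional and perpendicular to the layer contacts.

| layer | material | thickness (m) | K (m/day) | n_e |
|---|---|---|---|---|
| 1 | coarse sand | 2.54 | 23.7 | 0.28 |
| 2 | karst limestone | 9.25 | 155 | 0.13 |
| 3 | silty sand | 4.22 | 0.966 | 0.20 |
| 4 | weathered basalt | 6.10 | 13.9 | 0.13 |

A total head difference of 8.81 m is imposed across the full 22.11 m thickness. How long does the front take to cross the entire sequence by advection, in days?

With flow normal to the layers, continuity requires the same specific discharge q through every layer.
Σ(b_i/K_i) = 2.54/23.7 + 9.25/155 + 4.22/0.966 + 6.10/13.9 = 4.974 d.
q = Δh / Σ(b_i/K_i) = 8.81 / 4.974 = 1.771 m/day.
In each layer the seepage velocity is v_i = q/n_i, so the layer transit time is t_i = b_i·n_i / q:
  layer 1 (coarse sand): t_1 = 2.54 × 0.28 / 1.771 = 0.4016 d
  layer 2 (karst limestone): t_2 = 9.25 × 0.13 / 1.771 = 0.6789 d
  layer 3 (silty sand): t_3 = 4.22 × 0.20 / 1.771 = 0.4765 d
  layer 4 (weathered basalt): t_4 = 6.10 × 0.13 / 1.771 = 0.4477 d
Total t = Σ t_i = 2.005 days.

2.00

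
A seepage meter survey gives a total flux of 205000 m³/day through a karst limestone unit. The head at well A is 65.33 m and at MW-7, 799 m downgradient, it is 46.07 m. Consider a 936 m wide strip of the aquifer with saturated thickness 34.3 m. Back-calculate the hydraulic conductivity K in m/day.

265

Cross-sectional area A = 936 × 34.3 = 32105 m².
Hydraulic gradient i = (65.33 − 46.07) / 799 = 19.26 / 799 = 0.02411.
From Q = K·A·i, K = Q / (A·i) = 205000 / (32105 × 0.02411) = 264.9 m/day.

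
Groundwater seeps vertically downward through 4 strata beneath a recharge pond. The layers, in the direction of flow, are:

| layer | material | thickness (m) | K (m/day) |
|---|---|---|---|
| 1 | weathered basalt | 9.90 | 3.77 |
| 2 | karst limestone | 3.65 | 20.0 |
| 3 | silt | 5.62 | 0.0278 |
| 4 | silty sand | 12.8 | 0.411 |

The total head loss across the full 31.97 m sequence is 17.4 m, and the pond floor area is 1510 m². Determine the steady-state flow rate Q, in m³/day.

Flow is perpendicular to layering, so the layers act in series and the equivalent K is the thickness-weighted harmonic mean.
Total thickness L = 9.90 + 3.65 + 5.62 + 12.8 = 31.97 m.
Σ(b_i/K_i) = 9.90/3.77 + 3.65/20.0 + 5.62/0.0278 + 12.8/0.411 = 236.1 d.
K_eq = L / Σ(b_i/K_i) = 31.97 / 236.1 = 0.1354 m/day.
Q = K_eq · A · (Δh/L) = 0.1354 × 1510 × (17.4/31.97) = 111.3 m³/day.

111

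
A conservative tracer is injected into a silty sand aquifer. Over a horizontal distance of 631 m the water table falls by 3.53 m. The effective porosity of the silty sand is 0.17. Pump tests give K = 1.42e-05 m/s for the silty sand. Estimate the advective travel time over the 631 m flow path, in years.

42.8

Convert K: 1.42e-05 m/s × 86400 = 1.227 m/day.
Hydraulic gradient i = Δh / L = 3.53 / 631 = 0.005594.
Darcy flux q = K · i = 1.227 × 0.005594 = 0.006864 m/day.
Seepage velocity v = q / n_e = 0.006864 / 0.17 = 0.04037 m/day.
Travel time t = L / v = 631 / 0.04037 = 15629 days = 42.79 years.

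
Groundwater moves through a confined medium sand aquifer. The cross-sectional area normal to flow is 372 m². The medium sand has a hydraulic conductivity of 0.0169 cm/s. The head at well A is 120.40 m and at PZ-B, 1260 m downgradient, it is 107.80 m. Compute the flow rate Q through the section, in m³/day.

Convert K: 0.0169 cm/s × 864 = 14.60 m/day.
Hydraulic gradient i = (120.40 − 107.80) / 1260 = 12.6 / 1260 = 0.01000.
Darcy's law: Q = K · A · i = 14.60 × 372.0 × 0.01000 = 54.32 m³/day.

54.3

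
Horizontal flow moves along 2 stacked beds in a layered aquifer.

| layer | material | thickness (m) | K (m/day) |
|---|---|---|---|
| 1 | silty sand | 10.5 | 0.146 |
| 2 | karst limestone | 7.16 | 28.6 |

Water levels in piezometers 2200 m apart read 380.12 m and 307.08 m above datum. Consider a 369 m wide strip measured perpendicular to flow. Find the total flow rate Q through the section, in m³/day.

Flow is parallel to layering, so each bed carries its own Darcy discharge and the transmissivities add.
Σ(K_i·b_i) = 0.146×10.5 + 28.6×7.16 = 206.3 m²/day.
Hydraulic gradient i = (380.12 − 307.08) / 2200 = 73.04 / 2200 = 0.03320.
Q = Σ(K_i·b_i) · W · i = 206.3 × 369 × 0.03320 = 2527 m³/day.

2530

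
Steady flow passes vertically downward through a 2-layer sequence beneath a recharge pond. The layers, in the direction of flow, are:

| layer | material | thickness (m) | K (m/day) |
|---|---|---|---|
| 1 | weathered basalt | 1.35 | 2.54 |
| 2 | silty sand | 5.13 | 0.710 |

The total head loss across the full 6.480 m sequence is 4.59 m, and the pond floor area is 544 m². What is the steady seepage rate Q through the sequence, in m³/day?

322

Flow is perpendicular to layering, so the layers act in series and the equivalent K is the thickness-weighted harmonic mean.
Total thickness L = 1.35 + 5.13 = 6.480 m.
Σ(b_i/K_i) = 1.35/2.54 + 5.13/0.710 = 7.757 d.
K_eq = L / Σ(b_i/K_i) = 6.480 / 7.757 = 0.8354 m/day.
Q = K_eq · A · (Δh/L) = 0.8354 × 544 × (4.59/6.480) = 321.9 m³/day.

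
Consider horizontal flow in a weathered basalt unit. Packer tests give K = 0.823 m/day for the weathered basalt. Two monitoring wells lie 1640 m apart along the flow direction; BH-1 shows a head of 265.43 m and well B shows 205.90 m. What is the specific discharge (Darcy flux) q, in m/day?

Hydraulic gradient i = (265.43 − 205.90) / 1640 = 59.53 / 1640 = 0.03630.
Specific discharge q = K · i = 0.8230 × 0.03630 = 0.02987 m/day.

0.0299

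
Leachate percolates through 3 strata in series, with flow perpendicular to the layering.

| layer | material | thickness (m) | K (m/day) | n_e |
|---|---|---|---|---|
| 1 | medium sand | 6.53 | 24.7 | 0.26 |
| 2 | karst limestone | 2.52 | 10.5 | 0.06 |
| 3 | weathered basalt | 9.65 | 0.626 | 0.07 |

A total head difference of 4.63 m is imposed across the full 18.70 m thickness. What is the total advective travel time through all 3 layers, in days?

With flow normal to the layers, continuity requires the same specific discharge q through every layer.
Σ(b_i/K_i) = 6.53/24.7 + 2.52/10.5 + 9.65/0.626 = 15.92 d.
q = Δh / Σ(b_i/K_i) = 4.63 / 15.92 = 0.2908 m/day.
In each layer the seepage velocity is v_i = q/n_i, so the layer transit time is t_i = b_i·n_i / q:
  layer 1 (medium sand): t_1 = 6.53 × 0.26 / 0.2908 = 5.838 d
  layer 2 (karst limestone): t_2 = 2.52 × 0.06 / 0.2908 = 0.5199 d
  layer 3 (weathered basalt): t_3 = 9.65 × 0.07 / 0.2908 = 2.323 d
Total t = Σ t_i = 8.680 days.

8.68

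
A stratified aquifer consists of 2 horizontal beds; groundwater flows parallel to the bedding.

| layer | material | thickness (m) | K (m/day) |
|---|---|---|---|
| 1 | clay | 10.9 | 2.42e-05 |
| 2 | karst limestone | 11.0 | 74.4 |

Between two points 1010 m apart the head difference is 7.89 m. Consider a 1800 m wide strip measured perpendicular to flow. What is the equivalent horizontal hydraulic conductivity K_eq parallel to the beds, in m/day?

37.4

Flow is parallel to layering, so each bed carries its own Darcy discharge and the transmissivities add.
Σ(K_i·b_i) = 2.42e-05×10.9 + 74.4×11.0 = 818.4 m²/day.
Total thickness b = 21.90 m, so K_eq = Σ(K_i·b_i)/b = 37.37 m/day.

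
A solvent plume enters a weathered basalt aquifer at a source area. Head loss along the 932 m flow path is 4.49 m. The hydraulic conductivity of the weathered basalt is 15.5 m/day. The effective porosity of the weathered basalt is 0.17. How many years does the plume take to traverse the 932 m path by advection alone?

Hydraulic gradient i = Δh / L = 4.49 / 932 = 0.004818.
Darcy flux q = K · i = 15.50 × 0.004818 = 0.07467 m/day.
Seepage velocity v = q / n_e = 0.07467 / 0.17 = 0.4393 m/day.
Travel time t = L / v = 932 / 0.4393 = 2122 days = 5.809 years.

5.81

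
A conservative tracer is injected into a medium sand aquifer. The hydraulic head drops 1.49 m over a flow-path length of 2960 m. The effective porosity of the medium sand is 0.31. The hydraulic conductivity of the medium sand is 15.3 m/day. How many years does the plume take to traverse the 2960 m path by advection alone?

Hydraulic gradient i = Δh / L = 1.49 / 2960 = 0.0005034.
Darcy flux q = K · i = 15.30 × 0.0005034 = 0.007702 m/day.
Seepage velocity v = q / n_e = 0.007702 / 0.31 = 0.02484 m/day.
Travel time t = L / v = 2960 / 0.02484 = 1.191e+05 days = 326.2 years.

326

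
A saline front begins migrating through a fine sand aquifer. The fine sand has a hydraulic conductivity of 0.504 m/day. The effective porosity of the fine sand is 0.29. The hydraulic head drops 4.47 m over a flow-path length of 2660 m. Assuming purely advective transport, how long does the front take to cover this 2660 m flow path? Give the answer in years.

2490

Hydraulic gradient i = Δh / L = 4.47 / 2660 = 0.001680.
Darcy flux q = K · i = 0.5040 × 0.001680 = 0.0008469 m/day.
Seepage velocity v = q / n_e = 0.0008469 / 0.29 = 0.002921 m/day.
Travel time t = L / v = 2660 / 0.002921 = 9.108e+05 days = 2494 years.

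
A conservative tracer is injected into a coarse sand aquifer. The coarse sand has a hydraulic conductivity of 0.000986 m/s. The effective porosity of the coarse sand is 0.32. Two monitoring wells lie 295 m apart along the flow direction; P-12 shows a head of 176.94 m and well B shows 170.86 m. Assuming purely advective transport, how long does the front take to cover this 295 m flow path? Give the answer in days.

Convert K: 0.000986 m/s × 86400 = 85.19 m/day.
Hydraulic gradient i = (176.94 − 170.86) / 295 = 6.08 / 295 = 0.02061.
Darcy flux q = K · i = 85.19 × 0.02061 = 1.756 m/day.
Seepage velocity v = q / n_e = 1.756 / 0.32 = 5.487 m/day.
Travel time t = L / v = 295 / 5.487 = 53.77 days.

53.8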